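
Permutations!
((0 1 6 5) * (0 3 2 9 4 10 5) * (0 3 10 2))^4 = (10)(2 9 4)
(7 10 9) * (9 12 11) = (7 10 12 11 9) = [0, 1, 2, 3, 4, 5, 6, 10, 8, 7, 12, 9, 11]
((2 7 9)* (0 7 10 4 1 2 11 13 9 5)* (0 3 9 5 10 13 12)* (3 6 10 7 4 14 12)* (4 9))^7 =((0 9 11 3 4 1 2 13 5 6 10 14 12))^7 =(0 13 9 5 11 6 3 10 4 14 1 12 2)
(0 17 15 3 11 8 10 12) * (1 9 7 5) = (0 17 15 3 11 8 10 12)(1 9 7 5) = [17, 9, 2, 11, 4, 1, 6, 5, 10, 7, 12, 8, 0, 13, 14, 3, 16, 15]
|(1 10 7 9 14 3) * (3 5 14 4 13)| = 14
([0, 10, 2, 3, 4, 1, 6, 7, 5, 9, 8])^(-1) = [0, 5, 2, 3, 4, 8, 6, 7, 10, 9, 1]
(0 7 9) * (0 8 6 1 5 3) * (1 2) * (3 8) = (0 7 9 3)(1 5 8 6 2) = [7, 5, 1, 0, 4, 8, 2, 9, 6, 3]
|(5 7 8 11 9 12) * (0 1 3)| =|(0 1 3)(5 7 8 11 9 12)| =6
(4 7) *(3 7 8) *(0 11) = (0 11)(3 7 4 8) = [11, 1, 2, 7, 8, 5, 6, 4, 3, 9, 10, 0]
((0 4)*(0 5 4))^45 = ((4 5))^45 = (4 5)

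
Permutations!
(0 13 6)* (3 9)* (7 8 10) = [13, 1, 2, 9, 4, 5, 0, 8, 10, 3, 7, 11, 12, 6] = (0 13 6)(3 9)(7 8 10)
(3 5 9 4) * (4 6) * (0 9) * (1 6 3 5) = (0 9 3 1 6 4 5) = [9, 6, 2, 1, 5, 0, 4, 7, 8, 3]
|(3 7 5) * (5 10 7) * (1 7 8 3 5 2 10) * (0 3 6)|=|(0 3 2 10 8 6)(1 7)|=6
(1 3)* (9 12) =(1 3)(9 12) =[0, 3, 2, 1, 4, 5, 6, 7, 8, 12, 10, 11, 9]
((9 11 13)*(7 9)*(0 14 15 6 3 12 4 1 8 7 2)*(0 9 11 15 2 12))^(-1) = ((0 14 2 9 15 6 3)(1 8 7 11 13 12 4))^(-1) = (0 3 6 15 9 2 14)(1 4 12 13 11 7 8)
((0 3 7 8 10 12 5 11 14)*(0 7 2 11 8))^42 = (14)(5 10)(8 12)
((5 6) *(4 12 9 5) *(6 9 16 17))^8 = (4 17 12 6 16)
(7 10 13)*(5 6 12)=(5 6 12)(7 10 13)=[0, 1, 2, 3, 4, 6, 12, 10, 8, 9, 13, 11, 5, 7]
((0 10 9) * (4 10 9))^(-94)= (10)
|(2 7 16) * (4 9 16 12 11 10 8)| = 9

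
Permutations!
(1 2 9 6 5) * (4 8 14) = (1 2 9 6 5)(4 8 14) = [0, 2, 9, 3, 8, 1, 5, 7, 14, 6, 10, 11, 12, 13, 4]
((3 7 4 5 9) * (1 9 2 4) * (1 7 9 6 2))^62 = ((1 6 2 4 5)(3 9))^62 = (9)(1 2 5 6 4)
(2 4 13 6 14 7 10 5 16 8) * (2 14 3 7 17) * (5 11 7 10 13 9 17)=[0, 1, 4, 10, 9, 16, 3, 13, 14, 17, 11, 7, 12, 6, 5, 15, 8, 2]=(2 4 9 17)(3 10 11 7 13 6)(5 16 8 14)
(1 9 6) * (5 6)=(1 9 5 6)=[0, 9, 2, 3, 4, 6, 1, 7, 8, 5]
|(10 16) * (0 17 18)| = |(0 17 18)(10 16)| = 6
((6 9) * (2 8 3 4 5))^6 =((2 8 3 4 5)(6 9))^6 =(9)(2 8 3 4 5)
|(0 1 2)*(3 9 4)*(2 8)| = |(0 1 8 2)(3 9 4)| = 12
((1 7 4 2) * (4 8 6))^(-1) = ((1 7 8 6 4 2))^(-1) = (1 2 4 6 8 7)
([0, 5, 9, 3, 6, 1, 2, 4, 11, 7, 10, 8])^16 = [0, 1, 9, 3, 6, 5, 2, 4, 8, 7, 10, 11]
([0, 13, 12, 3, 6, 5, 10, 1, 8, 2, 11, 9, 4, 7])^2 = (1 7 13)(2 4 10 9 12 6 11)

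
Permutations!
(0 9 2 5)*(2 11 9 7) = (0 7 2 5)(9 11) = [7, 1, 5, 3, 4, 0, 6, 2, 8, 11, 10, 9]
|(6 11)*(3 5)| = 2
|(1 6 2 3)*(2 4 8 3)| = 5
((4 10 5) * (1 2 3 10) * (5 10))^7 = (10)(1 3 4 2 5)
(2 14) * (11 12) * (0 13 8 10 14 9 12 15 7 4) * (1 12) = (0 13 8 10 14 2 9 1 12 11 15 7 4) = [13, 12, 9, 3, 0, 5, 6, 4, 10, 1, 14, 15, 11, 8, 2, 7]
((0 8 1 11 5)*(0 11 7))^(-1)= (0 7 1 8)(5 11)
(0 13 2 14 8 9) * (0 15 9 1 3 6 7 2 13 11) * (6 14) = [11, 3, 6, 14, 4, 5, 7, 2, 1, 15, 10, 0, 12, 13, 8, 9] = (0 11)(1 3 14 8)(2 6 7)(9 15)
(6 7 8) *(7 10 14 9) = (6 10 14 9 7 8) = [0, 1, 2, 3, 4, 5, 10, 8, 6, 7, 14, 11, 12, 13, 9]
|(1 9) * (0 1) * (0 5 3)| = 5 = |(0 1 9 5 3)|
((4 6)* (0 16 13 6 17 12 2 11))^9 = (17)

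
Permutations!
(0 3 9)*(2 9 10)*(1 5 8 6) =(0 3 10 2 9)(1 5 8 6) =[3, 5, 9, 10, 4, 8, 1, 7, 6, 0, 2]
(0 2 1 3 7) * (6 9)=(0 2 1 3 7)(6 9)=[2, 3, 1, 7, 4, 5, 9, 0, 8, 6]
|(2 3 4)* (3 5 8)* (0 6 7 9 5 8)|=|(0 6 7 9 5)(2 8 3 4)|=20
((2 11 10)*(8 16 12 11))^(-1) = (2 10 11 12 16 8)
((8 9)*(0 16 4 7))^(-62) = (0 4)(7 16) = ((0 16 4 7)(8 9))^(-62)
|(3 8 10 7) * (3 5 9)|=|(3 8 10 7 5 9)|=6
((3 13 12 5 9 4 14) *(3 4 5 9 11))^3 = (3 9)(4 14)(5 13)(11 12)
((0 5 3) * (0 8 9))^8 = ((0 5 3 8 9))^8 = (0 8 5 9 3)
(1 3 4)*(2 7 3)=(1 2 7 3 4)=[0, 2, 7, 4, 1, 5, 6, 3]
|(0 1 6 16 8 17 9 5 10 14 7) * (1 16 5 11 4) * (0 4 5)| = |(0 16 8 17 9 11 5 10 14 7 4 1 6)| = 13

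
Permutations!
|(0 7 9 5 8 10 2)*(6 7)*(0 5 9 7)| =4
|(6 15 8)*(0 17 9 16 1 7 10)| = 21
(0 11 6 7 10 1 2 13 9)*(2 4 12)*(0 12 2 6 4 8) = [11, 8, 13, 3, 2, 5, 7, 10, 0, 12, 1, 4, 6, 9] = (0 11 4 2 13 9 12 6 7 10 1 8)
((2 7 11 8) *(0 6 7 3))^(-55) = (0 6 7 11 8 2 3)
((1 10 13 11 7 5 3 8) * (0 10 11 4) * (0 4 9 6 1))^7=((0 10 13 9 6 1 11 7 5 3 8))^7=(0 7 9 8 11 13 3 1 10 5 6)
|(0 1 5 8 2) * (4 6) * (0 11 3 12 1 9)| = 14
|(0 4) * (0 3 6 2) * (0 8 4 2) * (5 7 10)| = |(0 2 8 4 3 6)(5 7 10)| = 6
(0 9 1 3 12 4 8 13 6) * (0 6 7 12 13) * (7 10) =(0 9 1 3 13 10 7 12 4 8) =[9, 3, 2, 13, 8, 5, 6, 12, 0, 1, 7, 11, 4, 10]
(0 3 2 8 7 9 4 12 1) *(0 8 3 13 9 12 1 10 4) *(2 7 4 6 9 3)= (0 13 3 7 12 10 6 9)(1 8 4)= [13, 8, 2, 7, 1, 5, 9, 12, 4, 0, 6, 11, 10, 3]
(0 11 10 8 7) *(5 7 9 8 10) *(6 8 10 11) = [6, 1, 2, 3, 4, 7, 8, 0, 9, 10, 11, 5] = (0 6 8 9 10 11 5 7)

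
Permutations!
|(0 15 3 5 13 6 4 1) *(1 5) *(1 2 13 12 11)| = |(0 15 3 2 13 6 4 5 12 11 1)| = 11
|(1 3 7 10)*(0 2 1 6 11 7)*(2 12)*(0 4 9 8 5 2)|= 28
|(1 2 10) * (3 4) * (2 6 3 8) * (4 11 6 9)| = |(1 9 4 8 2 10)(3 11 6)| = 6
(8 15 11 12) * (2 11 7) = [0, 1, 11, 3, 4, 5, 6, 2, 15, 9, 10, 12, 8, 13, 14, 7] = (2 11 12 8 15 7)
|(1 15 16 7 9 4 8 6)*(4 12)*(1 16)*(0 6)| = 8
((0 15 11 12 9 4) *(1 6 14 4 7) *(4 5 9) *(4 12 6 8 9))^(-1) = ((0 15 11 6 14 5 4)(1 8 9 7))^(-1) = (0 4 5 14 6 11 15)(1 7 9 8)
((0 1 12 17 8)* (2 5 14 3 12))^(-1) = ((0 1 2 5 14 3 12 17 8))^(-1) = (0 8 17 12 3 14 5 2 1)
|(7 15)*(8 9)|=2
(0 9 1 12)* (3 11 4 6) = (0 9 1 12)(3 11 4 6) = [9, 12, 2, 11, 6, 5, 3, 7, 8, 1, 10, 4, 0]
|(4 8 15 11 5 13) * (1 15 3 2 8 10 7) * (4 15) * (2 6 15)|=|(1 4 10 7)(2 8 3 6 15 11 5 13)|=8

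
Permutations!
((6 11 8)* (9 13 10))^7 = (6 11 8)(9 13 10) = ((6 11 8)(9 13 10))^7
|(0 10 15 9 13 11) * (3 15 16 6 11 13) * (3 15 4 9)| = 20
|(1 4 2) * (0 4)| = |(0 4 2 1)| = 4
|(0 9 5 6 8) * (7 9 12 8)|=|(0 12 8)(5 6 7 9)|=12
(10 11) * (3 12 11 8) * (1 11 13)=(1 11 10 8 3 12 13)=[0, 11, 2, 12, 4, 5, 6, 7, 3, 9, 8, 10, 13, 1]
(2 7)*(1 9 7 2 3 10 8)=[0, 9, 2, 10, 4, 5, 6, 3, 1, 7, 8]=(1 9 7 3 10 8)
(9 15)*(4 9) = (4 9 15) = [0, 1, 2, 3, 9, 5, 6, 7, 8, 15, 10, 11, 12, 13, 14, 4]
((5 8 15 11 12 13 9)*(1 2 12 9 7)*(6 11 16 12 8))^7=(1 7 13 12 16 15 8 2)(5 9 11 6)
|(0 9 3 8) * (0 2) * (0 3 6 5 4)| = 15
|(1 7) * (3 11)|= |(1 7)(3 11)|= 2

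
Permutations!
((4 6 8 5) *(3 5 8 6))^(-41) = ((8)(3 5 4))^(-41) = (8)(3 5 4)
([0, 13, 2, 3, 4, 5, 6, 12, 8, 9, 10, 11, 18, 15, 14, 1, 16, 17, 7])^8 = (1 15 13)(7 18 12)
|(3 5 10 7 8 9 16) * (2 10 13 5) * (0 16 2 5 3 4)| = |(0 16 4)(2 10 7 8 9)(3 5 13)| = 15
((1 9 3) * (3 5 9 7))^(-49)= (1 3 7)(5 9)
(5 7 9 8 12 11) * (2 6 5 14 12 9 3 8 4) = (2 6 5 7 3 8 9 4)(11 14 12) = [0, 1, 6, 8, 2, 7, 5, 3, 9, 4, 10, 14, 11, 13, 12]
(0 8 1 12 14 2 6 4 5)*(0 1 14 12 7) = (0 8 14 2 6 4 5 1 7) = [8, 7, 6, 3, 5, 1, 4, 0, 14, 9, 10, 11, 12, 13, 2]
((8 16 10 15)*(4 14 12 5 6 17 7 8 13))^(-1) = ((4 14 12 5 6 17 7 8 16 10 15 13))^(-1) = (4 13 15 10 16 8 7 17 6 5 12 14)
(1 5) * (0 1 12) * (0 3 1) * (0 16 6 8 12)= (0 16 6 8 12 3 1 5)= [16, 5, 2, 1, 4, 0, 8, 7, 12, 9, 10, 11, 3, 13, 14, 15, 6]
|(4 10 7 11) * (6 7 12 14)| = 7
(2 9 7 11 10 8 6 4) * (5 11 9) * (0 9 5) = [9, 1, 0, 3, 2, 11, 4, 5, 6, 7, 8, 10] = (0 9 7 5 11 10 8 6 4 2)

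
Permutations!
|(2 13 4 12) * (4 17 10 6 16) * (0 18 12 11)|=11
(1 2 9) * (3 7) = (1 2 9)(3 7) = [0, 2, 9, 7, 4, 5, 6, 3, 8, 1]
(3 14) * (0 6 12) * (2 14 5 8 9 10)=(0 6 12)(2 14 3 5 8 9 10)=[6, 1, 14, 5, 4, 8, 12, 7, 9, 10, 2, 11, 0, 13, 3]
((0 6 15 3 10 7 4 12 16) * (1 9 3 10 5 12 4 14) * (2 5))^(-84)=(0 9 6 3 15 2 10 5 7 12 14 16 1)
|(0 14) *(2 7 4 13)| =|(0 14)(2 7 4 13)| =4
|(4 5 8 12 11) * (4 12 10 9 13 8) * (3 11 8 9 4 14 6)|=|(3 11 12 8 10 4 5 14 6)(9 13)|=18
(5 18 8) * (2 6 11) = (2 6 11)(5 18 8) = [0, 1, 6, 3, 4, 18, 11, 7, 5, 9, 10, 2, 12, 13, 14, 15, 16, 17, 8]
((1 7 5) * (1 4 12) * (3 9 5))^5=(1 4 9 7 12 5 3)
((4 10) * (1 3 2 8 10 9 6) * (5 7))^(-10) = (1 9 10 2)(3 6 4 8)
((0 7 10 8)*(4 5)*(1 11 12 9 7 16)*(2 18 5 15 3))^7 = (0 10 9 11 16 8 7 12 1)(2 18 5 4 15 3)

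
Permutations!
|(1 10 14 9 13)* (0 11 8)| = |(0 11 8)(1 10 14 9 13)| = 15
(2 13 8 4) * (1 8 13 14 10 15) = [0, 8, 14, 3, 2, 5, 6, 7, 4, 9, 15, 11, 12, 13, 10, 1] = (1 8 4 2 14 10 15)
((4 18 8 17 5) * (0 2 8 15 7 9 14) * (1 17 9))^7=(18)(0 8 14 2 9)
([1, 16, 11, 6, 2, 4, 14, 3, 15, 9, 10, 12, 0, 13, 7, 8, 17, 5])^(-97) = (0 16 5 2 12 1 17 4 11)(3 7 14 6)(8 15)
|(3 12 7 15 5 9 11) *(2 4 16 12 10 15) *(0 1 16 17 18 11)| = |(0 1 16 12 7 2 4 17 18 11 3 10 15 5 9)| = 15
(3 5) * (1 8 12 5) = (1 8 12 5 3) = [0, 8, 2, 1, 4, 3, 6, 7, 12, 9, 10, 11, 5]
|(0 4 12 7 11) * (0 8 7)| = 3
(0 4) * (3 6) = (0 4)(3 6) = [4, 1, 2, 6, 0, 5, 3]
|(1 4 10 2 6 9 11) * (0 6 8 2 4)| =|(0 6 9 11 1)(2 8)(4 10)| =10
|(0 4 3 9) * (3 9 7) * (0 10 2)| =|(0 4 9 10 2)(3 7)| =10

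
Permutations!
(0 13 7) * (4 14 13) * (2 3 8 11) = [4, 1, 3, 8, 14, 5, 6, 0, 11, 9, 10, 2, 12, 7, 13] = (0 4 14 13 7)(2 3 8 11)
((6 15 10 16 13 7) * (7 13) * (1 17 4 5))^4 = ((1 17 4 5)(6 15 10 16 7))^4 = (17)(6 7 16 10 15)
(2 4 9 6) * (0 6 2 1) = (0 6 1)(2 4 9) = [6, 0, 4, 3, 9, 5, 1, 7, 8, 2]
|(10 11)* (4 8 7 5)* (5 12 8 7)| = 10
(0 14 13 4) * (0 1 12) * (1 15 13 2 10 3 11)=(0 14 2 10 3 11 1 12)(4 15 13)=[14, 12, 10, 11, 15, 5, 6, 7, 8, 9, 3, 1, 0, 4, 2, 13]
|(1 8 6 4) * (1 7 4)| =|(1 8 6)(4 7)| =6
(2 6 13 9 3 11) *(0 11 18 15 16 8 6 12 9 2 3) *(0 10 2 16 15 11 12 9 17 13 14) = (0 12 17 13 16 8 6 14)(2 9 10)(3 18 11) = [12, 1, 9, 18, 4, 5, 14, 7, 6, 10, 2, 3, 17, 16, 0, 15, 8, 13, 11]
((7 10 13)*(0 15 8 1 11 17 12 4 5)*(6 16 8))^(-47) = (0 12 1 6 5 17 8 15 4 11 16)(7 10 13)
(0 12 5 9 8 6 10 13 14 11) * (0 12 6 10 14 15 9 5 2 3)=(0 6 14 11 12 2 3)(8 10 13 15 9)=[6, 1, 3, 0, 4, 5, 14, 7, 10, 8, 13, 12, 2, 15, 11, 9]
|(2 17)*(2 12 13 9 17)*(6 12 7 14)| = 7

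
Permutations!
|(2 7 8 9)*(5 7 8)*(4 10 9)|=10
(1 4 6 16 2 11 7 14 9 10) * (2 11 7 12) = (1 4 6 16 11 12 2 7 14 9 10) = [0, 4, 7, 3, 6, 5, 16, 14, 8, 10, 1, 12, 2, 13, 9, 15, 11]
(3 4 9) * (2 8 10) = (2 8 10)(3 4 9) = [0, 1, 8, 4, 9, 5, 6, 7, 10, 3, 2]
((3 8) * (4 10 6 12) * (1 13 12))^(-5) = ((1 13 12 4 10 6)(3 8))^(-5) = (1 13 12 4 10 6)(3 8)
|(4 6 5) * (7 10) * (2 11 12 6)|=|(2 11 12 6 5 4)(7 10)|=6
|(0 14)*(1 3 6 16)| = 4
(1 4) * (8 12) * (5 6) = (1 4)(5 6)(8 12) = [0, 4, 2, 3, 1, 6, 5, 7, 12, 9, 10, 11, 8]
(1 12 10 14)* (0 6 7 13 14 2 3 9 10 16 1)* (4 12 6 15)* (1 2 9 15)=(0 1 6 7 13 14)(2 3 15 4 12 16)(9 10)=[1, 6, 3, 15, 12, 5, 7, 13, 8, 10, 9, 11, 16, 14, 0, 4, 2]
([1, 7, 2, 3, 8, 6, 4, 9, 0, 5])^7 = (0 8 4 6 5 9 7 1)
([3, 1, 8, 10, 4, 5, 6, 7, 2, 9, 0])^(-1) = [10, 1, 8, 0, 4, 5, 6, 7, 2, 9, 3]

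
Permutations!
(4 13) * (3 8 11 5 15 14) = (3 8 11 5 15 14)(4 13) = [0, 1, 2, 8, 13, 15, 6, 7, 11, 9, 10, 5, 12, 4, 3, 14]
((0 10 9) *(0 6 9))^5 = ((0 10)(6 9))^5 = (0 10)(6 9)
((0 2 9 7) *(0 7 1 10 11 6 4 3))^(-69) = (0 1 6)(2 10 4)(3 9 11)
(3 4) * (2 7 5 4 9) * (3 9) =(2 7 5 4 9) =[0, 1, 7, 3, 9, 4, 6, 5, 8, 2]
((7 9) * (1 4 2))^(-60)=((1 4 2)(7 9))^(-60)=(9)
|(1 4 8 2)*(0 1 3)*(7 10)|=6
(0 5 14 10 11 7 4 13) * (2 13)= (0 5 14 10 11 7 4 2 13)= [5, 1, 13, 3, 2, 14, 6, 4, 8, 9, 11, 7, 12, 0, 10]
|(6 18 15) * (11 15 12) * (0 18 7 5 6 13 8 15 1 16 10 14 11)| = 15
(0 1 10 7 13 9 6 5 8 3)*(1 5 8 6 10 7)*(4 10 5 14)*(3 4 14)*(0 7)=[3, 0, 2, 7, 10, 6, 8, 13, 4, 5, 1, 11, 12, 9, 14]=(14)(0 3 7 13 9 5 6 8 4 10 1)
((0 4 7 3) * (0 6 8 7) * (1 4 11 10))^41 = (0 11 10 1 4)(3 6 8 7)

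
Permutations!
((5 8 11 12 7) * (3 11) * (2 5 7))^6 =((2 5 8 3 11 12))^6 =(12)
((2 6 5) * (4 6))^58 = ((2 4 6 5))^58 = (2 6)(4 5)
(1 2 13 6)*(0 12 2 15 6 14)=[12, 15, 13, 3, 4, 5, 1, 7, 8, 9, 10, 11, 2, 14, 0, 6]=(0 12 2 13 14)(1 15 6)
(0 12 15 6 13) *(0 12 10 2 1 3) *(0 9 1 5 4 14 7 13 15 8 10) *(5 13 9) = (1 3 5 4 14 7 9)(2 13 12 8 10)(6 15) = [0, 3, 13, 5, 14, 4, 15, 9, 10, 1, 2, 11, 8, 12, 7, 6]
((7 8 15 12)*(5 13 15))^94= ((5 13 15 12 7 8))^94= (5 7 15)(8 12 13)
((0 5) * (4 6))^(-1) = (0 5)(4 6)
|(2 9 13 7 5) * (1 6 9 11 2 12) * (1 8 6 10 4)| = 42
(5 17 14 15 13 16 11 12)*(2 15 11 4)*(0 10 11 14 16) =[10, 1, 15, 3, 2, 17, 6, 7, 8, 9, 11, 12, 5, 0, 14, 13, 4, 16] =(0 10 11 12 5 17 16 4 2 15 13)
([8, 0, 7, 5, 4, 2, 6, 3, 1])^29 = (0 1 8)(2 7 3 5)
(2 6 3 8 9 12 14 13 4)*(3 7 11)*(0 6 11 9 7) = (0 6)(2 11 3 8 7 9 12 14 13 4) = [6, 1, 11, 8, 2, 5, 0, 9, 7, 12, 10, 3, 14, 4, 13]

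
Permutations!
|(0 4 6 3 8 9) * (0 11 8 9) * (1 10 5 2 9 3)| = 10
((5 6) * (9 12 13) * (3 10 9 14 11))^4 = (3 13 10 14 9 11 12)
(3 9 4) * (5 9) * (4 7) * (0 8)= [8, 1, 2, 5, 3, 9, 6, 4, 0, 7]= (0 8)(3 5 9 7 4)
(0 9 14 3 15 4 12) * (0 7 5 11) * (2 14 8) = (0 9 8 2 14 3 15 4 12 7 5 11) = [9, 1, 14, 15, 12, 11, 6, 5, 2, 8, 10, 0, 7, 13, 3, 4]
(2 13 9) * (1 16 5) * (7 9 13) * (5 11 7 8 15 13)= [0, 16, 8, 3, 4, 1, 6, 9, 15, 2, 10, 7, 12, 5, 14, 13, 11]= (1 16 11 7 9 2 8 15 13 5)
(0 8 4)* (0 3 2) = (0 8 4 3 2) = [8, 1, 0, 2, 3, 5, 6, 7, 4]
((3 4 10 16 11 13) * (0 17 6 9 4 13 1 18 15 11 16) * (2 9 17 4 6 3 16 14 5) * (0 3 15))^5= (0 16 6 18 13 9 1 3 2 11 10 5 15 4 14 17)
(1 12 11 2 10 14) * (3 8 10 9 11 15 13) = (1 12 15 13 3 8 10 14)(2 9 11) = [0, 12, 9, 8, 4, 5, 6, 7, 10, 11, 14, 2, 15, 3, 1, 13]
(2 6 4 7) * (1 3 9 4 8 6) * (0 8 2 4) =[8, 3, 1, 9, 7, 5, 2, 4, 6, 0] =(0 8 6 2 1 3 9)(4 7)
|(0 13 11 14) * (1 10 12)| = |(0 13 11 14)(1 10 12)| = 12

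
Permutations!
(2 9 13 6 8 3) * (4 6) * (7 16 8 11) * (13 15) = (2 9 15 13 4 6 11 7 16 8 3) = [0, 1, 9, 2, 6, 5, 11, 16, 3, 15, 10, 7, 12, 4, 14, 13, 8]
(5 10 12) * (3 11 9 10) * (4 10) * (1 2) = (1 2)(3 11 9 4 10 12 5) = [0, 2, 1, 11, 10, 3, 6, 7, 8, 4, 12, 9, 5]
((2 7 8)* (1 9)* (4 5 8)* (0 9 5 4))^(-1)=(0 7 2 8 5 1 9)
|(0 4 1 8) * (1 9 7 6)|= 7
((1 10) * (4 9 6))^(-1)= ((1 10)(4 9 6))^(-1)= (1 10)(4 6 9)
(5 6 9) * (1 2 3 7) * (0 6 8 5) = (0 6 9)(1 2 3 7)(5 8) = [6, 2, 3, 7, 4, 8, 9, 1, 5, 0]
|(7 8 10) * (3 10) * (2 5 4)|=12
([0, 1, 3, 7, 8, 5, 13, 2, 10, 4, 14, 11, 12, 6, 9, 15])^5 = [0, 1, 7, 2, 4, 5, 13, 3, 8, 9, 10, 11, 12, 6, 14, 15]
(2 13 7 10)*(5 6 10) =[0, 1, 13, 3, 4, 6, 10, 5, 8, 9, 2, 11, 12, 7] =(2 13 7 5 6 10)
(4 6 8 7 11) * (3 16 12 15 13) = [0, 1, 2, 16, 6, 5, 8, 11, 7, 9, 10, 4, 15, 3, 14, 13, 12] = (3 16 12 15 13)(4 6 8 7 11)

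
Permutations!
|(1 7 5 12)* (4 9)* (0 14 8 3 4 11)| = |(0 14 8 3 4 9 11)(1 7 5 12)| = 28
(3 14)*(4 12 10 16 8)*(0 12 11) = (0 12 10 16 8 4 11)(3 14) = [12, 1, 2, 14, 11, 5, 6, 7, 4, 9, 16, 0, 10, 13, 3, 15, 8]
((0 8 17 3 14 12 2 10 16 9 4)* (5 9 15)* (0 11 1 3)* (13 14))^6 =((0 8 17)(1 3 13 14 12 2 10 16 15 5 9 4 11))^6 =(17)(1 10 11 2 4 12 9 14 5 13 15 3 16)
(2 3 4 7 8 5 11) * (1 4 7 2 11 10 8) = (11)(1 4 2 3 7)(5 10 8) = [0, 4, 3, 7, 2, 10, 6, 1, 5, 9, 8, 11]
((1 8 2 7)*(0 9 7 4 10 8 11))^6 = ((0 9 7 1 11)(2 4 10 8))^6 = (0 9 7 1 11)(2 10)(4 8)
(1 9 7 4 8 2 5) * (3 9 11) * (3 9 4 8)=(1 11 9 7 8 2 5)(3 4)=[0, 11, 5, 4, 3, 1, 6, 8, 2, 7, 10, 9]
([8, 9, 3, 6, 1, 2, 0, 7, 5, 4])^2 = [5, 4, 6, 0, 9, 3, 8, 7, 2, 1]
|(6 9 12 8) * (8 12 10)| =|(12)(6 9 10 8)| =4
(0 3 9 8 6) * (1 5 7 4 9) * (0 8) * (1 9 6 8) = (0 3 9)(1 5 7 4 6) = [3, 5, 2, 9, 6, 7, 1, 4, 8, 0]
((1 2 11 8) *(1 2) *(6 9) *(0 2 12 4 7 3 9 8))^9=((0 2 11)(3 9 6 8 12 4 7))^9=(3 6 12 7 9 8 4)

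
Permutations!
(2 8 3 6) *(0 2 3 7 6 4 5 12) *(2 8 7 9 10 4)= [8, 1, 7, 2, 5, 12, 3, 6, 9, 10, 4, 11, 0]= (0 8 9 10 4 5 12)(2 7 6 3)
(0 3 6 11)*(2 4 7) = [3, 1, 4, 6, 7, 5, 11, 2, 8, 9, 10, 0] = (0 3 6 11)(2 4 7)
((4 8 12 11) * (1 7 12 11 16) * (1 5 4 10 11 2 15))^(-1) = (1 15 2 8 4 5 16 12 7)(10 11)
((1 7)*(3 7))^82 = (1 3 7)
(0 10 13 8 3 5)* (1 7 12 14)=(0 10 13 8 3 5)(1 7 12 14)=[10, 7, 2, 5, 4, 0, 6, 12, 3, 9, 13, 11, 14, 8, 1]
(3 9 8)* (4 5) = (3 9 8)(4 5) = [0, 1, 2, 9, 5, 4, 6, 7, 3, 8]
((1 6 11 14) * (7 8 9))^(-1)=((1 6 11 14)(7 8 9))^(-1)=(1 14 11 6)(7 9 8)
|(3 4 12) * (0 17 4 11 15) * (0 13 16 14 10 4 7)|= 9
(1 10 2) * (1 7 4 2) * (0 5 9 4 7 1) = (0 5 9 4 2 1 10) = [5, 10, 1, 3, 2, 9, 6, 7, 8, 4, 0]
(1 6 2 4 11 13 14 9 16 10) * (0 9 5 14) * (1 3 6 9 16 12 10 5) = (0 16 5 14 1 9 12 10 3 6 2 4 11 13) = [16, 9, 4, 6, 11, 14, 2, 7, 8, 12, 3, 13, 10, 0, 1, 15, 5]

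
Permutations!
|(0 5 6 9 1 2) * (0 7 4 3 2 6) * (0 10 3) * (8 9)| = |(0 5 10 3 2 7 4)(1 6 8 9)| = 28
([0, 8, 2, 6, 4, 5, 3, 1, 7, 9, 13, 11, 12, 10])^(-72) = [0, 1, 2, 3, 4, 5, 6, 7, 8, 9, 10, 11, 12, 13]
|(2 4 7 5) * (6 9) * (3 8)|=4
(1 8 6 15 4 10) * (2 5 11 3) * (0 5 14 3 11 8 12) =[5, 12, 14, 2, 10, 8, 15, 7, 6, 9, 1, 11, 0, 13, 3, 4] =(0 5 8 6 15 4 10 1 12)(2 14 3)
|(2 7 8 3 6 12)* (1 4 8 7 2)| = |(1 4 8 3 6 12)| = 6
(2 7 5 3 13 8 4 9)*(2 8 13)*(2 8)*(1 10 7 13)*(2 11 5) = (1 10 7 2 13)(3 8 4 9 11 5) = [0, 10, 13, 8, 9, 3, 6, 2, 4, 11, 7, 5, 12, 1]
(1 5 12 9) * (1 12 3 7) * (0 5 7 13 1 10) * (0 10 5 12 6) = (0 12 9 6)(1 7 5 3 13) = [12, 7, 2, 13, 4, 3, 0, 5, 8, 6, 10, 11, 9, 1]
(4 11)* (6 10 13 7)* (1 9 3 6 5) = (1 9 3 6 10 13 7 5)(4 11) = [0, 9, 2, 6, 11, 1, 10, 5, 8, 3, 13, 4, 12, 7]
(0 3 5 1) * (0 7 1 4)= (0 3 5 4)(1 7)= [3, 7, 2, 5, 0, 4, 6, 1]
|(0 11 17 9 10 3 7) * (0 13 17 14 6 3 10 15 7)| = 5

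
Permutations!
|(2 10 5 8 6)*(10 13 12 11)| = |(2 13 12 11 10 5 8 6)| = 8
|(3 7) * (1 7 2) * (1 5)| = |(1 7 3 2 5)| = 5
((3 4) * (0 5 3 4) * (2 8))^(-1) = (0 3 5)(2 8)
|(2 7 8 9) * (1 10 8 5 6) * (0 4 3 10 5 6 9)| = |(0 4 3 10 8)(1 5 9 2 7 6)| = 30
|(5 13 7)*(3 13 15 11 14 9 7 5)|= |(3 13 5 15 11 14 9 7)|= 8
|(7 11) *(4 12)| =2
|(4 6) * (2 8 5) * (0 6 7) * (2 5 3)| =|(0 6 4 7)(2 8 3)| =12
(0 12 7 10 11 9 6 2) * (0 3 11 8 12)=(2 3 11 9 6)(7 10 8 12)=[0, 1, 3, 11, 4, 5, 2, 10, 12, 6, 8, 9, 7]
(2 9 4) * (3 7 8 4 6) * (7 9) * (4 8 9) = [0, 1, 7, 4, 2, 5, 3, 9, 8, 6] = (2 7 9 6 3 4)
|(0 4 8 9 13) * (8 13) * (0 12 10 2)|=|(0 4 13 12 10 2)(8 9)|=6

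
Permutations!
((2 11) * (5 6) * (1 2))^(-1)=(1 11 2)(5 6)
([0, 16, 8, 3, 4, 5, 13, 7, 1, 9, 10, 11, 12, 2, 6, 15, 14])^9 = [0, 14, 1, 3, 4, 5, 2, 7, 16, 9, 10, 11, 12, 8, 13, 15, 6]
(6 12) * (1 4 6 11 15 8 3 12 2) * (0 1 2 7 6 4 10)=(0 1 10)(3 12 11 15 8)(6 7)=[1, 10, 2, 12, 4, 5, 7, 6, 3, 9, 0, 15, 11, 13, 14, 8]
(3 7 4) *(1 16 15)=[0, 16, 2, 7, 3, 5, 6, 4, 8, 9, 10, 11, 12, 13, 14, 1, 15]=(1 16 15)(3 7 4)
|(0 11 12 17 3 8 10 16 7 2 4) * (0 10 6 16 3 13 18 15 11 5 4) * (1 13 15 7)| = |(0 5 4 10 3 8 6 16 1 13 18 7 2)(11 12 17 15)| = 52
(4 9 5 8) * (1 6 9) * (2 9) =(1 6 2 9 5 8 4) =[0, 6, 9, 3, 1, 8, 2, 7, 4, 5]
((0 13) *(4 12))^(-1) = (0 13)(4 12)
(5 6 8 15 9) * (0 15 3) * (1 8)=[15, 8, 2, 0, 4, 6, 1, 7, 3, 5, 10, 11, 12, 13, 14, 9]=(0 15 9 5 6 1 8 3)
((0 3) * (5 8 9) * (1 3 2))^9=((0 2 1 3)(5 8 9))^9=(9)(0 2 1 3)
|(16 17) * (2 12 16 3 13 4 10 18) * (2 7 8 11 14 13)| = |(2 12 16 17 3)(4 10 18 7 8 11 14 13)| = 40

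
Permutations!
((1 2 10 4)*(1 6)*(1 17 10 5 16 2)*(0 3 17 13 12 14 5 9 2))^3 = ((0 3 17 10 4 6 13 12 14 5 16)(2 9))^3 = (0 10 13 5 3 4 12 16 17 6 14)(2 9)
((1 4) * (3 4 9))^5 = (1 9 3 4)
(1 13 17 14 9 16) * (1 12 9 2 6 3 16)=[0, 13, 6, 16, 4, 5, 3, 7, 8, 1, 10, 11, 9, 17, 2, 15, 12, 14]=(1 13 17 14 2 6 3 16 12 9)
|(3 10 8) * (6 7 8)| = |(3 10 6 7 8)| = 5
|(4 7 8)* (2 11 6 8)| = |(2 11 6 8 4 7)| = 6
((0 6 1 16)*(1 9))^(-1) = (0 16 1 9 6)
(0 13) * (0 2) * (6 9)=(0 13 2)(6 9)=[13, 1, 0, 3, 4, 5, 9, 7, 8, 6, 10, 11, 12, 2]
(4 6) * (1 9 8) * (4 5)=(1 9 8)(4 6 5)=[0, 9, 2, 3, 6, 4, 5, 7, 1, 8]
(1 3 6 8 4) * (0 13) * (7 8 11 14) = (0 13)(1 3 6 11 14 7 8 4) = [13, 3, 2, 6, 1, 5, 11, 8, 4, 9, 10, 14, 12, 0, 7]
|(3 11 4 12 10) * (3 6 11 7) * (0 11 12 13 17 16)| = 6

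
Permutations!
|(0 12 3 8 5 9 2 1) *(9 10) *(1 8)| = |(0 12 3 1)(2 8 5 10 9)| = 20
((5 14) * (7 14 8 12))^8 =(5 7 8 14 12)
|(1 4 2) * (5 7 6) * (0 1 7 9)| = 8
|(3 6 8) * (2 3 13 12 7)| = 7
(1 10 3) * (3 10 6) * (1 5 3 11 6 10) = (1 10)(3 5)(6 11) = [0, 10, 2, 5, 4, 3, 11, 7, 8, 9, 1, 6]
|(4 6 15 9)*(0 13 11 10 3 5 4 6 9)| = 10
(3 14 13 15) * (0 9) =(0 9)(3 14 13 15) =[9, 1, 2, 14, 4, 5, 6, 7, 8, 0, 10, 11, 12, 15, 13, 3]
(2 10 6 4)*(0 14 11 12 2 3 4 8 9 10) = (0 14 11 12 2)(3 4)(6 8 9 10) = [14, 1, 0, 4, 3, 5, 8, 7, 9, 10, 6, 12, 2, 13, 11]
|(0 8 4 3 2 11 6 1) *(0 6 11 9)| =6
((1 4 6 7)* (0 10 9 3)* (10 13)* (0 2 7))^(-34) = (0 7 10 4 3)(1 9 6 2 13)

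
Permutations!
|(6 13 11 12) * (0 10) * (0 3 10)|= 4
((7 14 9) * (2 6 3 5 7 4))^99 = ((2 6 3 5 7 14 9 4))^99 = (2 5 9 6 7 4 3 14)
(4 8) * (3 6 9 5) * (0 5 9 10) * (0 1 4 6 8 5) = [0, 4, 2, 8, 5, 3, 10, 7, 6, 9, 1] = (1 4 5 3 8 6 10)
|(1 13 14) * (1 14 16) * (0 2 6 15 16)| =7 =|(0 2 6 15 16 1 13)|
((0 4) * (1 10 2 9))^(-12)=(10)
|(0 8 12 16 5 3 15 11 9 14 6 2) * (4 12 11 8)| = 13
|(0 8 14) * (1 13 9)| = |(0 8 14)(1 13 9)| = 3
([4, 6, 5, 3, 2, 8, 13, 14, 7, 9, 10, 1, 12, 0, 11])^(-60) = (0 14 4 11 2 1 5 6 8 13 7)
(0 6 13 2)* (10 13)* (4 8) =(0 6 10 13 2)(4 8) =[6, 1, 0, 3, 8, 5, 10, 7, 4, 9, 13, 11, 12, 2]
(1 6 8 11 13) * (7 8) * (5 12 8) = (1 6 7 5 12 8 11 13) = [0, 6, 2, 3, 4, 12, 7, 5, 11, 9, 10, 13, 8, 1]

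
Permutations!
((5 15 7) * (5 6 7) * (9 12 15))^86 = ((5 9 12 15)(6 7))^86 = (5 12)(9 15)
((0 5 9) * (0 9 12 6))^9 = ((0 5 12 6))^9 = (0 5 12 6)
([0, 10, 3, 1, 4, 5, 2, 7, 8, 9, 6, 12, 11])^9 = [0, 3, 6, 2, 4, 5, 10, 7, 8, 9, 1, 12, 11]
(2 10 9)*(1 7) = (1 7)(2 10 9) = [0, 7, 10, 3, 4, 5, 6, 1, 8, 2, 9]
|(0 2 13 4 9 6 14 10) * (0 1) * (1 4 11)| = 5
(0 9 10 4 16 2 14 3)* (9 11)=(0 11 9 10 4 16 2 14 3)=[11, 1, 14, 0, 16, 5, 6, 7, 8, 10, 4, 9, 12, 13, 3, 15, 2]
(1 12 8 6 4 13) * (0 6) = [6, 12, 2, 3, 13, 5, 4, 7, 0, 9, 10, 11, 8, 1] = (0 6 4 13 1 12 8)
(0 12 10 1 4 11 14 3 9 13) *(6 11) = [12, 4, 2, 9, 6, 5, 11, 7, 8, 13, 1, 14, 10, 0, 3] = (0 12 10 1 4 6 11 14 3 9 13)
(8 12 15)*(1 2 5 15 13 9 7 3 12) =(1 2 5 15 8)(3 12 13 9 7) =[0, 2, 5, 12, 4, 15, 6, 3, 1, 7, 10, 11, 13, 9, 14, 8]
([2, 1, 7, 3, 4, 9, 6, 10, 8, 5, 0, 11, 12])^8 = (12)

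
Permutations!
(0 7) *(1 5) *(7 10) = (0 10 7)(1 5) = [10, 5, 2, 3, 4, 1, 6, 0, 8, 9, 7]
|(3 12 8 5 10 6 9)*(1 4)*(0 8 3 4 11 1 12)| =|(0 8 5 10 6 9 4 12 3)(1 11)| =18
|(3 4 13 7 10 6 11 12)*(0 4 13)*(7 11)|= 12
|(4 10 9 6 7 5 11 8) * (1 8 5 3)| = |(1 8 4 10 9 6 7 3)(5 11)| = 8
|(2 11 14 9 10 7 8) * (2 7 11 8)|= |(2 8 7)(9 10 11 14)|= 12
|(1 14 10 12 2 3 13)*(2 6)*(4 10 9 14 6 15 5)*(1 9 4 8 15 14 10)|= 30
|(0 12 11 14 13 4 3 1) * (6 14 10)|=10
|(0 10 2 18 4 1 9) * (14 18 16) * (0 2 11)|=21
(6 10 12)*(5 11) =(5 11)(6 10 12) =[0, 1, 2, 3, 4, 11, 10, 7, 8, 9, 12, 5, 6]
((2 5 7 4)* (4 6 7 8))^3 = ((2 5 8 4)(6 7))^3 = (2 4 8 5)(6 7)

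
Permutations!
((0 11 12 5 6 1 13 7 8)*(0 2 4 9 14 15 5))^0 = ((0 11 12)(1 13 7 8 2 4 9 14 15 5 6))^0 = (15)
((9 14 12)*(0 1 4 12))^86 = ((0 1 4 12 9 14))^86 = (0 4 9)(1 12 14)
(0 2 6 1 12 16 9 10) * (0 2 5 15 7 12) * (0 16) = (0 5 15 7 12)(1 16 9 10 2 6) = [5, 16, 6, 3, 4, 15, 1, 12, 8, 10, 2, 11, 0, 13, 14, 7, 9]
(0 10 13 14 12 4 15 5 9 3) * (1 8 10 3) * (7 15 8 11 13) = (0 3)(1 11 13 14 12 4 8 10 7 15 5 9) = [3, 11, 2, 0, 8, 9, 6, 15, 10, 1, 7, 13, 4, 14, 12, 5]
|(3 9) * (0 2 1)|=6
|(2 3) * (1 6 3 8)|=5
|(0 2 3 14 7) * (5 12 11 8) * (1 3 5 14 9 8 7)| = |(0 2 5 12 11 7)(1 3 9 8 14)| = 30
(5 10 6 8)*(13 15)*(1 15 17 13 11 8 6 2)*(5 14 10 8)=(1 15 11 5 8 14 10 2)(13 17)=[0, 15, 1, 3, 4, 8, 6, 7, 14, 9, 2, 5, 12, 17, 10, 11, 16, 13]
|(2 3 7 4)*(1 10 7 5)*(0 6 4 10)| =14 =|(0 6 4 2 3 5 1)(7 10)|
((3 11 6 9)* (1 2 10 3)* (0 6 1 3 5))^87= ((0 6 9 3 11 1 2 10 5))^87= (0 2 3)(1 9 5)(6 10 11)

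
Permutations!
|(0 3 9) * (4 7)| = |(0 3 9)(4 7)| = 6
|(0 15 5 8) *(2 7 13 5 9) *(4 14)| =8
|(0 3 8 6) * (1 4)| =|(0 3 8 6)(1 4)| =4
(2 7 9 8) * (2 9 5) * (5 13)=(2 7 13 5)(8 9)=[0, 1, 7, 3, 4, 2, 6, 13, 9, 8, 10, 11, 12, 5]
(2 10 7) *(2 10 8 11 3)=(2 8 11 3)(7 10)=[0, 1, 8, 2, 4, 5, 6, 10, 11, 9, 7, 3]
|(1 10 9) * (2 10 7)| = 5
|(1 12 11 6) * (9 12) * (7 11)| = 6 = |(1 9 12 7 11 6)|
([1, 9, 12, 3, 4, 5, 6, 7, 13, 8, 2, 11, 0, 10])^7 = (0 12 2 10 13 8 9 1)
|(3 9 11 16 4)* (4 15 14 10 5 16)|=|(3 9 11 4)(5 16 15 14 10)|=20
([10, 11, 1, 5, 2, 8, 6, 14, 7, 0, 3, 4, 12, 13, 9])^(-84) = [8, 1, 2, 14, 4, 9, 6, 10, 0, 5, 7, 11, 12, 13, 3]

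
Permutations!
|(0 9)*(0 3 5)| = 4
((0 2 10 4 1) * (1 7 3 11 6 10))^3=(3 10)(4 11)(6 7)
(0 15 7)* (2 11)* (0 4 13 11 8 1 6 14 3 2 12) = (0 15 7 4 13 11 12)(1 6 14 3 2 8) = [15, 6, 8, 2, 13, 5, 14, 4, 1, 9, 10, 12, 0, 11, 3, 7]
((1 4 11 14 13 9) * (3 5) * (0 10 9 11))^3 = ((0 10 9 1 4)(3 5)(11 14 13))^3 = (14)(0 1 10 4 9)(3 5)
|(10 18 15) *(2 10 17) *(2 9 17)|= 4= |(2 10 18 15)(9 17)|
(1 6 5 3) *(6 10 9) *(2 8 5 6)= (1 10 9 2 8 5 3)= [0, 10, 8, 1, 4, 3, 6, 7, 5, 2, 9]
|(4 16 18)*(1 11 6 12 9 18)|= 8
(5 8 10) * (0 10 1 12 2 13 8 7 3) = (0 10 5 7 3)(1 12 2 13 8) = [10, 12, 13, 0, 4, 7, 6, 3, 1, 9, 5, 11, 2, 8]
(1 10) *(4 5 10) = (1 4 5 10) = [0, 4, 2, 3, 5, 10, 6, 7, 8, 9, 1]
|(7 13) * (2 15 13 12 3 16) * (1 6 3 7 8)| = 8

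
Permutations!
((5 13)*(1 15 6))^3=((1 15 6)(5 13))^3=(15)(5 13)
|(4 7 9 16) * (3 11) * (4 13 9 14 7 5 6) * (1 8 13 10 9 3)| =30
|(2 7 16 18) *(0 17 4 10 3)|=|(0 17 4 10 3)(2 7 16 18)|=20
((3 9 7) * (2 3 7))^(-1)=(2 9 3)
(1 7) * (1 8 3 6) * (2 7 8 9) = [0, 8, 7, 6, 4, 5, 1, 9, 3, 2] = (1 8 3 6)(2 7 9)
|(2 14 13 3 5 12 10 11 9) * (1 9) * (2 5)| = 12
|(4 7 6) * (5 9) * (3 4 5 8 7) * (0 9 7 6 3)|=|(0 9 8 6 5 7 3 4)|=8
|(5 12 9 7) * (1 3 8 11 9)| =8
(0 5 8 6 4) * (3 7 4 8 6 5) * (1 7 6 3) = (0 1 7 4)(3 6 8 5) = [1, 7, 2, 6, 0, 3, 8, 4, 5]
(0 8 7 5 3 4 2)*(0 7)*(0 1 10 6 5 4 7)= (0 8 1 10 6 5 3 7 4 2)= [8, 10, 0, 7, 2, 3, 5, 4, 1, 9, 6]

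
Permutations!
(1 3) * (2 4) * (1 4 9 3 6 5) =(1 6 5)(2 9 3 4) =[0, 6, 9, 4, 2, 1, 5, 7, 8, 3]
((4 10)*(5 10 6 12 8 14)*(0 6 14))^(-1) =(0 8 12 6)(4 10 5 14)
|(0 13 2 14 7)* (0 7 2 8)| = 6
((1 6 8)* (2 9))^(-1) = ((1 6 8)(2 9))^(-1) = (1 8 6)(2 9)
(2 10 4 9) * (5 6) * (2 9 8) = (2 10 4 8)(5 6) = [0, 1, 10, 3, 8, 6, 5, 7, 2, 9, 4]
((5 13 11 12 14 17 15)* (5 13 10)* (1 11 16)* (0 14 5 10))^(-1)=((0 14 17 15 13 16 1 11 12 5))^(-1)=(0 5 12 11 1 16 13 15 17 14)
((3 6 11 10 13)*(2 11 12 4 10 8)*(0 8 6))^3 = (0 11 4 3 2 12 13 8 6 10)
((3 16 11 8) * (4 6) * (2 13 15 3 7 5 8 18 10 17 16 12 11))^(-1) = (2 16 17 10 18 11 12 3 15 13)(4 6)(5 7 8)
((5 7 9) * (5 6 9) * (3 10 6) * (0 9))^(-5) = ((0 9 3 10 6)(5 7))^(-5) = (10)(5 7)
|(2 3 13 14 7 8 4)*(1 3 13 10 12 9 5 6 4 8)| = 12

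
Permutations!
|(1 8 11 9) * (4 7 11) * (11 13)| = 7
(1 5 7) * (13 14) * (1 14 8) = (1 5 7 14 13 8) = [0, 5, 2, 3, 4, 7, 6, 14, 1, 9, 10, 11, 12, 8, 13]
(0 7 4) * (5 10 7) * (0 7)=(0 5 10)(4 7)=[5, 1, 2, 3, 7, 10, 6, 4, 8, 9, 0]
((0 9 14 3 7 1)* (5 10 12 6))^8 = (0 14 7)(1 9 3)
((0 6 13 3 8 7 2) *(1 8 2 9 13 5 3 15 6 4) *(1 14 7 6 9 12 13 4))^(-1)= (0 2 3 5 6 8 1)(4 9 15 13 12 7 14)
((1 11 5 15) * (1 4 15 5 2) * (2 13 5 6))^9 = (1 5)(2 13)(4 15)(6 11)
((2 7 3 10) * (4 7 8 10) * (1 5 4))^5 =((1 5 4 7 3)(2 8 10))^5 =(2 10 8)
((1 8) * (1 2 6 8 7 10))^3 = (10)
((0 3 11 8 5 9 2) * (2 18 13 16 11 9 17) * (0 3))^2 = ((2 3 9 18 13 16 11 8 5 17))^2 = (2 9 13 11 5)(3 18 16 8 17)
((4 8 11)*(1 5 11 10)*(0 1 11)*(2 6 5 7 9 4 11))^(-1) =(11)(0 5 6 2 10 8 4 9 7 1)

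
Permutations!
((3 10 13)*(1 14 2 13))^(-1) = ((1 14 2 13 3 10))^(-1) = (1 10 3 13 2 14)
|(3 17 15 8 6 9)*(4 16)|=|(3 17 15 8 6 9)(4 16)|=6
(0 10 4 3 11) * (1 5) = (0 10 4 3 11)(1 5) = [10, 5, 2, 11, 3, 1, 6, 7, 8, 9, 4, 0]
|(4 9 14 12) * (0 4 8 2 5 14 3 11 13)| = |(0 4 9 3 11 13)(2 5 14 12 8)| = 30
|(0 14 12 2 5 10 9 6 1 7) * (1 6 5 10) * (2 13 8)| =|(0 14 12 13 8 2 10 9 5 1 7)| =11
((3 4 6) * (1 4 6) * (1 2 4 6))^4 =(1 6 3)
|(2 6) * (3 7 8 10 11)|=|(2 6)(3 7 8 10 11)|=10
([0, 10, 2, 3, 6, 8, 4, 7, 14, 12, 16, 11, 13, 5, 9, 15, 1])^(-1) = (1 16 10)(4 6)(5 13 12 9 14 8)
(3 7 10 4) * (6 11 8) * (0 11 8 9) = (0 11 9)(3 7 10 4)(6 8) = [11, 1, 2, 7, 3, 5, 8, 10, 6, 0, 4, 9]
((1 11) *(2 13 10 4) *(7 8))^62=((1 11)(2 13 10 4)(7 8))^62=(2 10)(4 13)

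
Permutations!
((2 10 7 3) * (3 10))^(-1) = (2 3)(7 10)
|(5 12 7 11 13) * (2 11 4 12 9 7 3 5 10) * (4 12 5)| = 12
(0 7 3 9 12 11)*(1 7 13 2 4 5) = [13, 7, 4, 9, 5, 1, 6, 3, 8, 12, 10, 0, 11, 2] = (0 13 2 4 5 1 7 3 9 12 11)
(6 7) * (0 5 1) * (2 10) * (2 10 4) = [5, 0, 4, 3, 2, 1, 7, 6, 8, 9, 10] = (10)(0 5 1)(2 4)(6 7)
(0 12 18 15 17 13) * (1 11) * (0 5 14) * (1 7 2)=(0 12 18 15 17 13 5 14)(1 11 7 2)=[12, 11, 1, 3, 4, 14, 6, 2, 8, 9, 10, 7, 18, 5, 0, 17, 16, 13, 15]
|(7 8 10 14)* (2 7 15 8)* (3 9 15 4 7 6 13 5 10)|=|(2 6 13 5 10 14 4 7)(3 9 15 8)|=8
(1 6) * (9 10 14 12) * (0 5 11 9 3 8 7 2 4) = (0 5 11 9 10 14 12 3 8 7 2 4)(1 6) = [5, 6, 4, 8, 0, 11, 1, 2, 7, 10, 14, 9, 3, 13, 12]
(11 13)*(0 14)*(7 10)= (0 14)(7 10)(11 13)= [14, 1, 2, 3, 4, 5, 6, 10, 8, 9, 7, 13, 12, 11, 0]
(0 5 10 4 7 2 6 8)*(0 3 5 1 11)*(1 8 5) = [8, 11, 6, 1, 7, 10, 5, 2, 3, 9, 4, 0] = (0 8 3 1 11)(2 6 5 10 4 7)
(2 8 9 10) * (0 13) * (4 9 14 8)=[13, 1, 4, 3, 9, 5, 6, 7, 14, 10, 2, 11, 12, 0, 8]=(0 13)(2 4 9 10)(8 14)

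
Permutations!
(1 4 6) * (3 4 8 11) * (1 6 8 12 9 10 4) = (1 12 9 10 4 8 11 3) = [0, 12, 2, 1, 8, 5, 6, 7, 11, 10, 4, 3, 9]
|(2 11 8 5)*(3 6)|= |(2 11 8 5)(3 6)|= 4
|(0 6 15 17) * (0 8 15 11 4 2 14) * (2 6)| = |(0 2 14)(4 6 11)(8 15 17)| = 3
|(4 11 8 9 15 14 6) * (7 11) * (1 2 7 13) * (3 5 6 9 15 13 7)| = 13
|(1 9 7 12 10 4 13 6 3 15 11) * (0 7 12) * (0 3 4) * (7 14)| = 30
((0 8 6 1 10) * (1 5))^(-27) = (0 5)(1 8)(6 10)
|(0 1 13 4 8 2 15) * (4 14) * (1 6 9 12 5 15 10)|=|(0 6 9 12 5 15)(1 13 14 4 8 2 10)|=42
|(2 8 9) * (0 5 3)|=|(0 5 3)(2 8 9)|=3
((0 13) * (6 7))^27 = (0 13)(6 7)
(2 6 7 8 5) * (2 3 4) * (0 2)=(0 2 6 7 8 5 3 4)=[2, 1, 6, 4, 0, 3, 7, 8, 5]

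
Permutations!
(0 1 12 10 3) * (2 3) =[1, 12, 3, 0, 4, 5, 6, 7, 8, 9, 2, 11, 10] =(0 1 12 10 2 3)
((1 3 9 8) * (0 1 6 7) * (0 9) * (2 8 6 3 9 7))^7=((0 1 9 6 2 8 3))^7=(9)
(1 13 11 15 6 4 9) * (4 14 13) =(1 4 9)(6 14 13 11 15) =[0, 4, 2, 3, 9, 5, 14, 7, 8, 1, 10, 15, 12, 11, 13, 6]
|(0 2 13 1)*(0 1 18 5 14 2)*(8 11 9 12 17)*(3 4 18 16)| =|(2 13 16 3 4 18 5 14)(8 11 9 12 17)| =40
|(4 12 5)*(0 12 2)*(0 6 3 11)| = |(0 12 5 4 2 6 3 11)| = 8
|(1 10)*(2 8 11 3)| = 4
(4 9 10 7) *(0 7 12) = (0 7 4 9 10 12) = [7, 1, 2, 3, 9, 5, 6, 4, 8, 10, 12, 11, 0]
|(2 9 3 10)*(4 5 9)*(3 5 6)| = 10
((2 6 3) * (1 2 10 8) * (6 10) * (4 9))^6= (1 10)(2 8)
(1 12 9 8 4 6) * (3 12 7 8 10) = (1 7 8 4 6)(3 12 9 10) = [0, 7, 2, 12, 6, 5, 1, 8, 4, 10, 3, 11, 9]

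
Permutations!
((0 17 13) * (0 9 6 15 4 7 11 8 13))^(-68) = (17)(4 13)(6 11)(7 9)(8 15)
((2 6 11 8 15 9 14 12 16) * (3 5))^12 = ((2 6 11 8 15 9 14 12 16)(3 5))^12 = (2 8 14)(6 15 12)(9 16 11)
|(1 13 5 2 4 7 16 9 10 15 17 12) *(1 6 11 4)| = |(1 13 5 2)(4 7 16 9 10 15 17 12 6 11)| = 20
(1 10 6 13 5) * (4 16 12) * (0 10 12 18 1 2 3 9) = [10, 12, 3, 9, 16, 2, 13, 7, 8, 0, 6, 11, 4, 5, 14, 15, 18, 17, 1] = (0 10 6 13 5 2 3 9)(1 12 4 16 18)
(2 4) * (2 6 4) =(4 6) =[0, 1, 2, 3, 6, 5, 4]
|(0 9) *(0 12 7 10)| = 5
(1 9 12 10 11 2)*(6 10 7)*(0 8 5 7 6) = (0 8 5 7)(1 9 12 6 10 11 2) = [8, 9, 1, 3, 4, 7, 10, 0, 5, 12, 11, 2, 6]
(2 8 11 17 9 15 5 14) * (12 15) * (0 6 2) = (0 6 2 8 11 17 9 12 15 5 14) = [6, 1, 8, 3, 4, 14, 2, 7, 11, 12, 10, 17, 15, 13, 0, 5, 16, 9]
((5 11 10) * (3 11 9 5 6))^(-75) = ((3 11 10 6)(5 9))^(-75) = (3 11 10 6)(5 9)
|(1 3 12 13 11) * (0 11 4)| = 7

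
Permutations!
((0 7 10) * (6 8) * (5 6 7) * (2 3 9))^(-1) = (0 10 7 8 6 5)(2 9 3)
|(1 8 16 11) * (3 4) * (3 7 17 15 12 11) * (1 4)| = |(1 8 16 3)(4 7 17 15 12 11)| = 12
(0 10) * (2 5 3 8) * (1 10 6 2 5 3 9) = (0 6 2 3 8 5 9 1 10) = [6, 10, 3, 8, 4, 9, 2, 7, 5, 1, 0]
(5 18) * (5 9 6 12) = (5 18 9 6 12) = [0, 1, 2, 3, 4, 18, 12, 7, 8, 6, 10, 11, 5, 13, 14, 15, 16, 17, 9]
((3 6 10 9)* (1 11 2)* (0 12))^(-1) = ((0 12)(1 11 2)(3 6 10 9))^(-1) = (0 12)(1 2 11)(3 9 10 6)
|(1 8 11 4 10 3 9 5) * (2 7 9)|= |(1 8 11 4 10 3 2 7 9 5)|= 10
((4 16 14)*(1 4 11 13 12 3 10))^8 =(1 10 3 12 13 11 14 16 4) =((1 4 16 14 11 13 12 3 10))^8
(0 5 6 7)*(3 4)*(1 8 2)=(0 5 6 7)(1 8 2)(3 4)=[5, 8, 1, 4, 3, 6, 7, 0, 2]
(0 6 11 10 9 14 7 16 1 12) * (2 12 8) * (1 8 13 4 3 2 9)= (0 6 11 10 1 13 4 3 2 12)(7 16 8 9 14)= [6, 13, 12, 2, 3, 5, 11, 16, 9, 14, 1, 10, 0, 4, 7, 15, 8]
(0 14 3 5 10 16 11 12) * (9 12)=(0 14 3 5 10 16 11 9 12)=[14, 1, 2, 5, 4, 10, 6, 7, 8, 12, 16, 9, 0, 13, 3, 15, 11]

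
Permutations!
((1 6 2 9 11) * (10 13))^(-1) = ((1 6 2 9 11)(10 13))^(-1) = (1 11 9 2 6)(10 13)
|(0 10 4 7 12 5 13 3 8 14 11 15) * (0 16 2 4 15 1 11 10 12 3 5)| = 18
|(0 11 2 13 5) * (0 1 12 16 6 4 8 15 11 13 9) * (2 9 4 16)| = |(0 13 5 1 12 2 4 8 15 11 9)(6 16)| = 22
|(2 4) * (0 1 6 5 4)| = 6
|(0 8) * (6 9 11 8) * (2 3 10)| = 15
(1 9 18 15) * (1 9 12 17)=(1 12 17)(9 18 15)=[0, 12, 2, 3, 4, 5, 6, 7, 8, 18, 10, 11, 17, 13, 14, 9, 16, 1, 15]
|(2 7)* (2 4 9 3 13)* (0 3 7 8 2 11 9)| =14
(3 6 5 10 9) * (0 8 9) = [8, 1, 2, 6, 4, 10, 5, 7, 9, 3, 0] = (0 8 9 3 6 5 10)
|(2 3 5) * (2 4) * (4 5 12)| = |(2 3 12 4)| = 4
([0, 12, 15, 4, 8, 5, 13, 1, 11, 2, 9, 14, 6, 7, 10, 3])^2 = (1 6 7 12 13)(2 3 8 14 9 15 4 11 10)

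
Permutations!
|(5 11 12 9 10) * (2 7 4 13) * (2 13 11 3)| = |(13)(2 7 4 11 12 9 10 5 3)| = 9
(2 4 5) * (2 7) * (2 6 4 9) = [0, 1, 9, 3, 5, 7, 4, 6, 8, 2] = (2 9)(4 5 7 6)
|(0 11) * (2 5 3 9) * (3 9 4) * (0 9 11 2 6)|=6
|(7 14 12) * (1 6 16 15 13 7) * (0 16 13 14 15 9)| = 21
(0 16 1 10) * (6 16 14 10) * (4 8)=(0 14 10)(1 6 16)(4 8)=[14, 6, 2, 3, 8, 5, 16, 7, 4, 9, 0, 11, 12, 13, 10, 15, 1]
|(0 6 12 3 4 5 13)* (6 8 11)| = |(0 8 11 6 12 3 4 5 13)| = 9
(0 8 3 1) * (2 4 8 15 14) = (0 15 14 2 4 8 3 1) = [15, 0, 4, 1, 8, 5, 6, 7, 3, 9, 10, 11, 12, 13, 2, 14]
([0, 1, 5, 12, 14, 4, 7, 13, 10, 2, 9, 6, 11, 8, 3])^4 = (2 3 7 9 14 6 10 4 11 8 5 12 13)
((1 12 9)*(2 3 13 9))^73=((1 12 2 3 13 9))^73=(1 12 2 3 13 9)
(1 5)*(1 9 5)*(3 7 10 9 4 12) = (3 7 10 9 5 4 12) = [0, 1, 2, 7, 12, 4, 6, 10, 8, 5, 9, 11, 3]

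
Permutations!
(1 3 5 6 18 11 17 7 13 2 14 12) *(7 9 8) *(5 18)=(1 3 18 11 17 9 8 7 13 2 14 12)(5 6)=[0, 3, 14, 18, 4, 6, 5, 13, 7, 8, 10, 17, 1, 2, 12, 15, 16, 9, 11]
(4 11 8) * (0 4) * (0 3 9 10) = [4, 1, 2, 9, 11, 5, 6, 7, 3, 10, 0, 8] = (0 4 11 8 3 9 10)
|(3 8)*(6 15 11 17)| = 4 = |(3 8)(6 15 11 17)|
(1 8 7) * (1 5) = (1 8 7 5) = [0, 8, 2, 3, 4, 1, 6, 5, 7]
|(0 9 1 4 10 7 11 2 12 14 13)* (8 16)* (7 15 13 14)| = 28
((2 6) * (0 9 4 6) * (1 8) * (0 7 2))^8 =((0 9 4 6)(1 8)(2 7))^8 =(9)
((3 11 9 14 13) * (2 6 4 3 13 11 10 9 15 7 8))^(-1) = (2 8 7 15 11 14 9 10 3 4 6)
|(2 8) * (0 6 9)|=6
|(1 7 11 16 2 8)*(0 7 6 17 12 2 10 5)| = 6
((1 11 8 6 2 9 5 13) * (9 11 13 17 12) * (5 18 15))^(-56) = (5 18 12)(9 17 15)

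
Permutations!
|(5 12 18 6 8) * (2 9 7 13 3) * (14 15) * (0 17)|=10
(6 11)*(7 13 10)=(6 11)(7 13 10)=[0, 1, 2, 3, 4, 5, 11, 13, 8, 9, 7, 6, 12, 10]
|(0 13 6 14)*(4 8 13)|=6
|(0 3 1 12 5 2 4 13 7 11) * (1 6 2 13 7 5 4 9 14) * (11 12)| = |(0 3 6 2 9 14 1 11)(4 7 12)(5 13)| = 24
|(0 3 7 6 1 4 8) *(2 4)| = 8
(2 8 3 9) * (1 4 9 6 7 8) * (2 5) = (1 4 9 5 2)(3 6 7 8) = [0, 4, 1, 6, 9, 2, 7, 8, 3, 5]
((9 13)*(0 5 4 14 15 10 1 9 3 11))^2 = ((0 5 4 14 15 10 1 9 13 3 11))^2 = (0 4 15 1 13 11 5 14 10 9 3)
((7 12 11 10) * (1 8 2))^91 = ((1 8 2)(7 12 11 10))^91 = (1 8 2)(7 10 11 12)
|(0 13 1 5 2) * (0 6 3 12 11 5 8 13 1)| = 12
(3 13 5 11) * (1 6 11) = (1 6 11 3 13 5) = [0, 6, 2, 13, 4, 1, 11, 7, 8, 9, 10, 3, 12, 5]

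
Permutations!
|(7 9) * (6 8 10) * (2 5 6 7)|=|(2 5 6 8 10 7 9)|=7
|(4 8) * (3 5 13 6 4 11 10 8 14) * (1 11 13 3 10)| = |(1 11)(3 5)(4 14 10 8 13 6)| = 6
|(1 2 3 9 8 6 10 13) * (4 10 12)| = |(1 2 3 9 8 6 12 4 10 13)| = 10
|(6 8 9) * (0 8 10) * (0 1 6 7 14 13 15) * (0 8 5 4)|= 6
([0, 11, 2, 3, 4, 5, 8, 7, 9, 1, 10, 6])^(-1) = [0, 9, 2, 3, 4, 5, 11, 7, 6, 8, 10, 1]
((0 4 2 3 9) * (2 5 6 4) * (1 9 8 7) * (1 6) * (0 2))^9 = (9) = ((1 9 2 3 8 7 6 4 5))^9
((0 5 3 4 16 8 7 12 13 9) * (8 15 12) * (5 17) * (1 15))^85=((0 17 5 3 4 16 1 15 12 13 9)(7 8))^85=(0 12 16 5 9 15 4 17 13 1 3)(7 8)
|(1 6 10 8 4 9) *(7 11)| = 6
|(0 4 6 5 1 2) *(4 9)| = 7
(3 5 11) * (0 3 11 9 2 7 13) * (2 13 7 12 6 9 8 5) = (0 3 2 12 6 9 13)(5 8) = [3, 1, 12, 2, 4, 8, 9, 7, 5, 13, 10, 11, 6, 0]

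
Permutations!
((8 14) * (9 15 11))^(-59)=((8 14)(9 15 11))^(-59)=(8 14)(9 15 11)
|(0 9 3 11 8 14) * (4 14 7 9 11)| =|(0 11 8 7 9 3 4 14)| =8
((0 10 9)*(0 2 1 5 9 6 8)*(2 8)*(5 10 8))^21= (0 8)(1 10 6 2)(5 9)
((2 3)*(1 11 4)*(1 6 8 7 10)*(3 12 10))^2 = (1 4 8 3 12)(2 10 11 6 7)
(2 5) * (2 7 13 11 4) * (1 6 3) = [0, 6, 5, 1, 2, 7, 3, 13, 8, 9, 10, 4, 12, 11] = (1 6 3)(2 5 7 13 11 4)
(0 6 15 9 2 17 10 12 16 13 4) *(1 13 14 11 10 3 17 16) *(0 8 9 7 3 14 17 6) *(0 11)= (0 11 10 12 1 13 4 8 9 2 16 17 14)(3 6 15 7)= [11, 13, 16, 6, 8, 5, 15, 3, 9, 2, 12, 10, 1, 4, 0, 7, 17, 14]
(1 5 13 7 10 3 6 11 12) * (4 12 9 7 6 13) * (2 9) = (1 5 4 12)(2 9 7 10 3 13 6 11) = [0, 5, 9, 13, 12, 4, 11, 10, 8, 7, 3, 2, 1, 6]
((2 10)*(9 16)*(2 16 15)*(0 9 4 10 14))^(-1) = ((0 9 15 2 14)(4 10 16))^(-1) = (0 14 2 15 9)(4 16 10)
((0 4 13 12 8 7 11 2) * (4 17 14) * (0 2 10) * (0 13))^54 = (0 14)(4 17)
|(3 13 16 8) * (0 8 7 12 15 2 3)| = |(0 8)(2 3 13 16 7 12 15)| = 14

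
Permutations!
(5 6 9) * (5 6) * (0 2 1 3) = [2, 3, 1, 0, 4, 5, 9, 7, 8, 6] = (0 2 1 3)(6 9)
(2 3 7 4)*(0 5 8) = [5, 1, 3, 7, 2, 8, 6, 4, 0] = (0 5 8)(2 3 7 4)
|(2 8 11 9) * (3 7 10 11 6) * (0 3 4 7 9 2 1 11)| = 11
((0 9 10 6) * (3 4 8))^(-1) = ((0 9 10 6)(3 4 8))^(-1) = (0 6 10 9)(3 8 4)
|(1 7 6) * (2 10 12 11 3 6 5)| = 9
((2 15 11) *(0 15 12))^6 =((0 15 11 2 12))^6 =(0 15 11 2 12)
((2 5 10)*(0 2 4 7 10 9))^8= (4 10 7)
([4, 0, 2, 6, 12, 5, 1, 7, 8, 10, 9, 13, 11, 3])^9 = (0 4 12 11 13 3 6 1)(9 10)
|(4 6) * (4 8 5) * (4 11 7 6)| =|(5 11 7 6 8)| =5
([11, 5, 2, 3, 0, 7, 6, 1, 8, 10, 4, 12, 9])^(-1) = (0 4 10 9 12 11)(1 7 5)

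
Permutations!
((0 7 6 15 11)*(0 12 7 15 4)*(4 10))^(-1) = (0 4 10 6 7 12 11 15)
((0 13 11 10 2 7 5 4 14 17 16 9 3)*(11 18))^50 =(0 4 18 17 10 9 7)(2 3 5 13 14 11 16)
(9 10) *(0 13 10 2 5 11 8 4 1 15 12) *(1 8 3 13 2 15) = (0 2 5 11 3 13 10 9 15 12)(4 8) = [2, 1, 5, 13, 8, 11, 6, 7, 4, 15, 9, 3, 0, 10, 14, 12]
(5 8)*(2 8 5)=[0, 1, 8, 3, 4, 5, 6, 7, 2]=(2 8)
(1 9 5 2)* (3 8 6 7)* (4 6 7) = (1 9 5 2)(3 8 7)(4 6) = [0, 9, 1, 8, 6, 2, 4, 3, 7, 5]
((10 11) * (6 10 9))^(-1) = (6 9 11 10)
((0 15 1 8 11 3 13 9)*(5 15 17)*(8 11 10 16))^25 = ((0 17 5 15 1 11 3 13 9)(8 10 16))^25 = (0 13 11 15 17 9 3 1 5)(8 10 16)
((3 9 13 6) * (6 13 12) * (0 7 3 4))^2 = ((13)(0 7 3 9 12 6 4))^2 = (13)(0 3 12 4 7 9 6)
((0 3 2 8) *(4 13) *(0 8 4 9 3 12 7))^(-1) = (0 7 12)(2 3 9 13 4)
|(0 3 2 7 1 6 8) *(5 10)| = |(0 3 2 7 1 6 8)(5 10)| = 14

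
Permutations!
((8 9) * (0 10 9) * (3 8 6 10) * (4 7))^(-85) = ((0 3 8)(4 7)(6 10 9))^(-85) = (0 8 3)(4 7)(6 9 10)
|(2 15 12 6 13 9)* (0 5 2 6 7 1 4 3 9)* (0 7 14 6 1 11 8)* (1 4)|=33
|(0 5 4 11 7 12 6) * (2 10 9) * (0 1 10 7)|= |(0 5 4 11)(1 10 9 2 7 12 6)|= 28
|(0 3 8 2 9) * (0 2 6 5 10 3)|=10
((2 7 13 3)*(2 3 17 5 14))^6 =((2 7 13 17 5 14))^6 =(17)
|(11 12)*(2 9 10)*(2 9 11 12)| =|(12)(2 11)(9 10)| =2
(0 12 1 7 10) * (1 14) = (0 12 14 1 7 10) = [12, 7, 2, 3, 4, 5, 6, 10, 8, 9, 0, 11, 14, 13, 1]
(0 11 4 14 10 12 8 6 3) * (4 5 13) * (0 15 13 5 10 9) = (0 11 10 12 8 6 3 15 13 4 14 9) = [11, 1, 2, 15, 14, 5, 3, 7, 6, 0, 12, 10, 8, 4, 9, 13]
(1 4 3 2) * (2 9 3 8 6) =(1 4 8 6 2)(3 9) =[0, 4, 1, 9, 8, 5, 2, 7, 6, 3]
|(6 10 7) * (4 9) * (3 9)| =|(3 9 4)(6 10 7)| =3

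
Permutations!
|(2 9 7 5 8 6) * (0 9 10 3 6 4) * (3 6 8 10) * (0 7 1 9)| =8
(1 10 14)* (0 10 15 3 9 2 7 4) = (0 10 14 1 15 3 9 2 7 4) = [10, 15, 7, 9, 0, 5, 6, 4, 8, 2, 14, 11, 12, 13, 1, 3]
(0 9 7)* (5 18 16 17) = (0 9 7)(5 18 16 17) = [9, 1, 2, 3, 4, 18, 6, 0, 8, 7, 10, 11, 12, 13, 14, 15, 17, 5, 16]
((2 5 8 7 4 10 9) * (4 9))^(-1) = ((2 5 8 7 9)(4 10))^(-1) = (2 9 7 8 5)(4 10)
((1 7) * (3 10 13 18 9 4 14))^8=((1 7)(3 10 13 18 9 4 14))^8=(3 10 13 18 9 4 14)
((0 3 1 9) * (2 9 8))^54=(9)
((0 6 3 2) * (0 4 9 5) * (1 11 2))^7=(0 9 2 1 6 5 4 11 3)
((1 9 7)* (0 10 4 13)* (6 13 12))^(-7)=(0 13 6 12 4 10)(1 7 9)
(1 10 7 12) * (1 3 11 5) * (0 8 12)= (0 8 12 3 11 5 1 10 7)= [8, 10, 2, 11, 4, 1, 6, 0, 12, 9, 7, 5, 3]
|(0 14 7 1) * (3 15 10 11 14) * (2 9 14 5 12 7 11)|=12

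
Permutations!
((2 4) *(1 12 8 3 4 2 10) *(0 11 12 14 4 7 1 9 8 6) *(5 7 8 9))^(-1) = ((0 11 12 6)(1 14 4 10 5 7)(3 8))^(-1) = (0 6 12 11)(1 7 5 10 4 14)(3 8)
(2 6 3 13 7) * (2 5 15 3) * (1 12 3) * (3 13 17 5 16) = (1 12 13 7 16 3 17 5 15)(2 6) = [0, 12, 6, 17, 4, 15, 2, 16, 8, 9, 10, 11, 13, 7, 14, 1, 3, 5]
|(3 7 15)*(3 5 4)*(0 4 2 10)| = |(0 4 3 7 15 5 2 10)| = 8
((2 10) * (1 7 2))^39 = (1 10 2 7)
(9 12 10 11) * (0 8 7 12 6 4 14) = (0 8 7 12 10 11 9 6 4 14) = [8, 1, 2, 3, 14, 5, 4, 12, 7, 6, 11, 9, 10, 13, 0]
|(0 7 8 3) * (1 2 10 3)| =|(0 7 8 1 2 10 3)| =7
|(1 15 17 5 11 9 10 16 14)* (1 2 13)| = 11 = |(1 15 17 5 11 9 10 16 14 2 13)|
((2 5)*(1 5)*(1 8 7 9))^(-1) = ((1 5 2 8 7 9))^(-1) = (1 9 7 8 2 5)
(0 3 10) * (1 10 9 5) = (0 3 9 5 1 10) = [3, 10, 2, 9, 4, 1, 6, 7, 8, 5, 0]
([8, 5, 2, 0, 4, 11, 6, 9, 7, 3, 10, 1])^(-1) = (0 3 9 7 8)(1 11 5)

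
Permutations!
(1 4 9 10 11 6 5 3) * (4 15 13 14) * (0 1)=[1, 15, 2, 0, 9, 3, 5, 7, 8, 10, 11, 6, 12, 14, 4, 13]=(0 1 15 13 14 4 9 10 11 6 5 3)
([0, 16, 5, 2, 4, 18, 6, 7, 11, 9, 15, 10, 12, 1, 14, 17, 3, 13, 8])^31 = [0, 11, 17, 15, 4, 13, 6, 7, 16, 9, 2, 3, 12, 8, 14, 5, 10, 18, 1]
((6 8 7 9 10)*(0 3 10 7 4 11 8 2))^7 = (0 10 2 3 6)(4 11 8)(7 9)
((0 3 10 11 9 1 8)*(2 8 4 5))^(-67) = ((0 3 10 11 9 1 4 5 2 8))^(-67) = (0 11 4 8 10 1 2 3 9 5)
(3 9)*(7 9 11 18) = [0, 1, 2, 11, 4, 5, 6, 9, 8, 3, 10, 18, 12, 13, 14, 15, 16, 17, 7] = (3 11 18 7 9)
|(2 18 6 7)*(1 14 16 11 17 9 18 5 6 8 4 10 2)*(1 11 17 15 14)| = 14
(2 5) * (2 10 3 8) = (2 5 10 3 8) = [0, 1, 5, 8, 4, 10, 6, 7, 2, 9, 3]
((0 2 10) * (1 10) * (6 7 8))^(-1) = ((0 2 1 10)(6 7 8))^(-1) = (0 10 1 2)(6 8 7)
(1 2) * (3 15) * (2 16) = (1 16 2)(3 15) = [0, 16, 1, 15, 4, 5, 6, 7, 8, 9, 10, 11, 12, 13, 14, 3, 2]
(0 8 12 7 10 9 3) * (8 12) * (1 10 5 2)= (0 12 7 5 2 1 10 9 3)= [12, 10, 1, 0, 4, 2, 6, 5, 8, 3, 9, 11, 7]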